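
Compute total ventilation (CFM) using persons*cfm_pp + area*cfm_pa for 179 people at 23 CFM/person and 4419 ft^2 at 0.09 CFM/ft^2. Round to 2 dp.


Total = 179*23 + 4419*0.09 = 4514.71 CFM

4514.71 CFM


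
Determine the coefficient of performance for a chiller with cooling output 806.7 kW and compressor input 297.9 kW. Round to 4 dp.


COP = 806.7 / 297.9 = 2.7080

2.7080


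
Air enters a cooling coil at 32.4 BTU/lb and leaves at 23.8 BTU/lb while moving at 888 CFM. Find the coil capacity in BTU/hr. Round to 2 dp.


Q = 4.5 * 888 * (32.4 - 23.8) = 34365.60 BTU/hr

34365.60 BTU/hr


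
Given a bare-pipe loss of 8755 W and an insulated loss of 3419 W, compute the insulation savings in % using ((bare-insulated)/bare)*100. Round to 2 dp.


Savings = ((8755-3419)/8755)*100 = 60.95 %

60.95 %


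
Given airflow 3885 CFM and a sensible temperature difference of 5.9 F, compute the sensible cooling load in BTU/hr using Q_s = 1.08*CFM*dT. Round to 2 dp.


Q = 1.08 * 3885 * 5.9 = 24755.22 BTU/hr

24755.22 BTU/hr


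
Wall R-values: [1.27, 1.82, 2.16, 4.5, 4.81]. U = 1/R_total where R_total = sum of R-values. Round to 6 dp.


R_total = 1.27 + 1.82 + 2.16 + 4.5 + 4.81 = 14.56
U = 1/14.56 = 0.068681

0.068681


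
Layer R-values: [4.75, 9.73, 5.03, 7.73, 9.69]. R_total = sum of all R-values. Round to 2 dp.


R_total = 4.75 + 9.73 + 5.03 + 7.73 + 9.69 = 36.93

36.93


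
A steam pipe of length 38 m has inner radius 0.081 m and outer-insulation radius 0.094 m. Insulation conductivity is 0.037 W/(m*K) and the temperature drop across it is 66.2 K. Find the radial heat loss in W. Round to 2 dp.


Q = 2*pi*0.037*38*66.2/ln(0.094/0.081) = 3929.05 W

3929.05 W


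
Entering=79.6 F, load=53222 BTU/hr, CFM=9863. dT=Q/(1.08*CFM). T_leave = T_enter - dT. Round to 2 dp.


dT = 53222/(1.08*9863) = 4.9964
T_leave = 79.6 - 4.9964 = 74.60 F

74.60 F


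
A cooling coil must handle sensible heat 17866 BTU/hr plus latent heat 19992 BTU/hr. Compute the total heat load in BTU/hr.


Qt = 17866 + 19992 = 37858 BTU/hr

37858 BTU/hr


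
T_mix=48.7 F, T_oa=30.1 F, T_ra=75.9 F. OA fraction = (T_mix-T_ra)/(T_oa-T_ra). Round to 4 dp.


frac = (48.7 - 75.9) / (30.1 - 75.9) = 0.5939

0.5939


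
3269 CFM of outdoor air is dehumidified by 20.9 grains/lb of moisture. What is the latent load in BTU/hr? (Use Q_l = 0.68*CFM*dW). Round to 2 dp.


Q = 0.68 * 3269 * 20.9 = 46459.03 BTU/hr

46459.03 BTU/hr


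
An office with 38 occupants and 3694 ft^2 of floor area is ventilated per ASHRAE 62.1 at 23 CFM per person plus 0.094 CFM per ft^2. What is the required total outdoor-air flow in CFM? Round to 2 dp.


Total = 38*23 + 3694*0.094 = 1221.24 CFM

1221.24 CFM


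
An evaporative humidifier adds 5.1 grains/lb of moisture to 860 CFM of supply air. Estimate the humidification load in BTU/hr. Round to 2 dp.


Q = 0.68 * 860 * 5.1 = 2982.48 BTU/hr

2982.48 BTU/hr


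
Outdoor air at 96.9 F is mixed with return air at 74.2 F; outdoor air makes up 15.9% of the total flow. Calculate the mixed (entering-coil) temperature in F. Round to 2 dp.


T_mix = 74.2 + (15.9/100)*(96.9-74.2) = 77.81 F

77.81 F


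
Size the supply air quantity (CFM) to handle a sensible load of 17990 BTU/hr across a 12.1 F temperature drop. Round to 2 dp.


CFM = 17990 / (1.08 * 12.1) = 1376.65

1376.65 CFM


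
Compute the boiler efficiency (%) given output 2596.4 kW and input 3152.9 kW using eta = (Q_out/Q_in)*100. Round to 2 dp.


eta = (2596.4/3152.9)*100 = 82.35 %

82.35 %


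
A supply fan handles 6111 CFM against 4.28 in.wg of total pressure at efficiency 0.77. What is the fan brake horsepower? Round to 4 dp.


BHP = 6111 * 4.28 / (6356 * 0.77) = 5.3442 hp

5.3442 hp


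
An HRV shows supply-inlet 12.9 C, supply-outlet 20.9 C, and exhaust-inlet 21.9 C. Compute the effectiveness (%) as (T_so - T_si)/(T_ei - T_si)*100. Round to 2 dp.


eff = (20.9-12.9)/(21.9-12.9)*100 = 88.89 %

88.89 %


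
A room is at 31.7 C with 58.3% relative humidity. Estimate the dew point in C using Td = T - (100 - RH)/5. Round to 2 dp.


Td = 31.7 - (100-58.3)/5 = 23.36 C

23.36 C


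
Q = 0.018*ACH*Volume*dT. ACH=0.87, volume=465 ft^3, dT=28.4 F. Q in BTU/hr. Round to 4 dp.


Q = 0.018 * 0.87 * 465 * 28.4 = 206.8060 BTU/hr

206.8060 BTU/hr


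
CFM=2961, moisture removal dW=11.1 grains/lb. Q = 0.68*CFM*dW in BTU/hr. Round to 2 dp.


Q = 0.68 * 2961 * 11.1 = 22349.63 BTU/hr

22349.63 BTU/hr


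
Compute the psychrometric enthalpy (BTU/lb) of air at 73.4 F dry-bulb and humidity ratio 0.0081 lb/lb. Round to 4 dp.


h = 0.24*73.4 + 0.0081*(1061+0.444*73.4) = 26.4741 BTU/lb

26.4741 BTU/lb


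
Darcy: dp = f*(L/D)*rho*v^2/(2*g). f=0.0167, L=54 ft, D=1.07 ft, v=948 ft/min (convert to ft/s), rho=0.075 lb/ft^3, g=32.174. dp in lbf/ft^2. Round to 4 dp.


v_fps = 948/60 = 15.8 ft/s
dp = 0.0167*(54/1.07)*0.075*15.8^2/(2*32.174) = 0.2452 lbf/ft^2

0.2452 lbf/ft^2


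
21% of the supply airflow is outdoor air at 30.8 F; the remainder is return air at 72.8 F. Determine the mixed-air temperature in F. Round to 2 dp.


T_mix = 0.21*30.8 + 0.79*72.8 = 63.98 F

63.98 F


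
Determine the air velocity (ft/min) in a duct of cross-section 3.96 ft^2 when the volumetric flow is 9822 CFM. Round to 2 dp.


V = 9822 / 3.96 = 2480.30 ft/min

2480.30 ft/min


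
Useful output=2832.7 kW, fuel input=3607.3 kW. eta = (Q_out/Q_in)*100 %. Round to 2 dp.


eta = (2832.7/3607.3)*100 = 78.53 %

78.53 %


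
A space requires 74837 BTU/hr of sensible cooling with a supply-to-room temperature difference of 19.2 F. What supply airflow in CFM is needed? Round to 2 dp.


CFM = 74837 / (1.08 * 19.2) = 3609.04

3609.04 CFM


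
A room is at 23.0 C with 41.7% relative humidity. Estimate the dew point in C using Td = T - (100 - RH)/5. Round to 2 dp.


Td = 23.0 - (100-41.7)/5 = 11.34 C

11.34 C


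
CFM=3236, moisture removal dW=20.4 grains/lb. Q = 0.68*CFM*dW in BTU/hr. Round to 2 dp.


Q = 0.68 * 3236 * 20.4 = 44889.79 BTU/hr

44889.79 BTU/hr


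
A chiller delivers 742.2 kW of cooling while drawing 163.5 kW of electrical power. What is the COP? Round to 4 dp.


COP = 742.2 / 163.5 = 4.5394

4.5394


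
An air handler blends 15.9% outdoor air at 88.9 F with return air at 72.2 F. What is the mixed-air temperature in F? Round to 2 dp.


T_mix = 72.2 + (15.9/100)*(88.9-72.2) = 74.86 F

74.86 F


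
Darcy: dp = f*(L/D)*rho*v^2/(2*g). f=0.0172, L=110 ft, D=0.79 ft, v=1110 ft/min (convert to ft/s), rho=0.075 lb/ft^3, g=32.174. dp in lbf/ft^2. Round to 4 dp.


v_fps = 1110/60 = 18.5 ft/s
dp = 0.0172*(110/0.79)*0.075*18.5^2/(2*32.174) = 0.9554 lbf/ft^2

0.9554 lbf/ft^2


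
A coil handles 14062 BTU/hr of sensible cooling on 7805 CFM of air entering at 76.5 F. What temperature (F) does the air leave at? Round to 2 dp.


dT = 14062/(1.08*7805) = 1.6682
T_leave = 76.5 - 1.6682 = 74.83 F

74.83 F


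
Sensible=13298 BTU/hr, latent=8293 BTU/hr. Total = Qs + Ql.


Qt = 13298 + 8293 = 21591 BTU/hr

21591 BTU/hr


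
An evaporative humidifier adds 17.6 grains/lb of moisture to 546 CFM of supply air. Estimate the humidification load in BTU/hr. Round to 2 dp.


Q = 0.68 * 546 * 17.6 = 6534.53 BTU/hr

6534.53 BTU/hr


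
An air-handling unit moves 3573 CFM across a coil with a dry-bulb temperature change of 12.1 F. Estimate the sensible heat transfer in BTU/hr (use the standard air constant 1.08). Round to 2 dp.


Q = 1.08 * 3573 * 12.1 = 46691.96 BTU/hr

46691.96 BTU/hr


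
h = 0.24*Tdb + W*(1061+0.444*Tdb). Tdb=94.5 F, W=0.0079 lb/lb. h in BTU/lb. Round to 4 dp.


h = 0.24*94.5 + 0.0079*(1061+0.444*94.5) = 31.3934 BTU/lb

31.3934 BTU/lb


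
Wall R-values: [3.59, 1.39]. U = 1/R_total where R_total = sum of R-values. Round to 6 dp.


R_total = 3.59 + 1.39 = 4.98
U = 1/4.98 = 0.200803

0.200803


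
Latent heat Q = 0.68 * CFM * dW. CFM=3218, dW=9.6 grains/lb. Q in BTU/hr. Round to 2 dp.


Q = 0.68 * 3218 * 9.6 = 21007.10 BTU/hr

21007.10 BTU/hr


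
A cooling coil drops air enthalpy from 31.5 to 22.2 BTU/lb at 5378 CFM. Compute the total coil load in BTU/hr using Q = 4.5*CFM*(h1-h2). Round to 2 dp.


Q = 4.5 * 5378 * (31.5 - 22.2) = 225069.30 BTU/hr

225069.30 BTU/hr


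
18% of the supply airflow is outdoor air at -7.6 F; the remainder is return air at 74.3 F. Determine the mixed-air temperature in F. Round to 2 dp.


T_mix = 0.18*(-7.6) + 0.82*74.3 = 59.56 F

59.56 F


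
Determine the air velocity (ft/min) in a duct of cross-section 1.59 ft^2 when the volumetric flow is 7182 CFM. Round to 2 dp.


V = 7182 / 1.59 = 4516.98 ft/min

4516.98 ft/min


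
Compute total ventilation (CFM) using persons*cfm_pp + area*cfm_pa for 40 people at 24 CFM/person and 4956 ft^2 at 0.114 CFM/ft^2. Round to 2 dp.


Total = 40*24 + 4956*0.114 = 1524.98 CFM

1524.98 CFM


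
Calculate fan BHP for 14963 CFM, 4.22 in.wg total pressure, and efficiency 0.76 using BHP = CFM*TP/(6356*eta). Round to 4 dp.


BHP = 14963 * 4.22 / (6356 * 0.76) = 13.0717 hp

13.0717 hp


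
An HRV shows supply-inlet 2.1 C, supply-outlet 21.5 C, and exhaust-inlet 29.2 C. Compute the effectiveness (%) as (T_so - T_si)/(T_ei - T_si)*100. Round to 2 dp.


eff = (21.5-2.1)/(29.2-2.1)*100 = 71.59 %

71.59 %


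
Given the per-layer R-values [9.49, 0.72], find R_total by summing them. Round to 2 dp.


R_total = 9.49 + 0.72 = 10.21

10.21


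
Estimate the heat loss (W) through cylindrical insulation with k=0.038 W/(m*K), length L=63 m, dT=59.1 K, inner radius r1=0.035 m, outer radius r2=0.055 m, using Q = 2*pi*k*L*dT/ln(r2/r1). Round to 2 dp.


Q = 2*pi*0.038*63*59.1/ln(0.055/0.035) = 1966.83 W

1966.83 W


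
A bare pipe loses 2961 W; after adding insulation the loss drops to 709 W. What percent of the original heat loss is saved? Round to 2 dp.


Savings = ((2961-709)/2961)*100 = 76.06 %

76.06 %


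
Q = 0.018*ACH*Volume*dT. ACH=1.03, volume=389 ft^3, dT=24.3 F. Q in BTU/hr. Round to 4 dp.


Q = 0.018 * 1.03 * 389 * 24.3 = 175.2531 BTU/hr

175.2531 BTU/hr


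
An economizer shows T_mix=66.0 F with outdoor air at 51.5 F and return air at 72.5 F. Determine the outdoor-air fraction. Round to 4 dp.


frac = (66.0 - 72.5) / (51.5 - 72.5) = 0.3095

0.3095


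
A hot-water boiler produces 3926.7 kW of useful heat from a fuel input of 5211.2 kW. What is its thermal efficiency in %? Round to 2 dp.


eta = (3926.7/5211.2)*100 = 75.35 %

75.35 %


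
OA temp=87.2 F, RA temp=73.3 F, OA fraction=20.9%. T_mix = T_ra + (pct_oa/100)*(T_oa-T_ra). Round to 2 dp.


T_mix = 73.3 + (20.9/100)*(87.2-73.3) = 76.21 F

76.21 F


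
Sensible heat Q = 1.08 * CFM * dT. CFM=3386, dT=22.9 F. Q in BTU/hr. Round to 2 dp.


Q = 1.08 * 3386 * 22.9 = 83742.55 BTU/hr

83742.55 BTU/hr


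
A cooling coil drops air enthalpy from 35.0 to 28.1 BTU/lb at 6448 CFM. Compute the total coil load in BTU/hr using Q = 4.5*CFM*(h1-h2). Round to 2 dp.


Q = 4.5 * 6448 * (35.0 - 28.1) = 200210.40 BTU/hr

200210.40 BTU/hr


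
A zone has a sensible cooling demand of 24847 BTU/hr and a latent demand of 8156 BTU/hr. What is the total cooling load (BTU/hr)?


Qt = 24847 + 8156 = 33003 BTU/hr

33003 BTU/hr


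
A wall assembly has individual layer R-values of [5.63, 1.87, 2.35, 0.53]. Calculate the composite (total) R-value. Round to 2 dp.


R_total = 5.63 + 1.87 + 2.35 + 0.53 = 10.38

10.38


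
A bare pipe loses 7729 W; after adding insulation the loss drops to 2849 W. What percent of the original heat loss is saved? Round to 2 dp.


Savings = ((7729-2849)/7729)*100 = 63.14 %

63.14 %


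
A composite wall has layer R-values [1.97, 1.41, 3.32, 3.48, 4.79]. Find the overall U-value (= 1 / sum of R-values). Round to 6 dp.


R_total = 1.97 + 1.41 + 3.32 + 3.48 + 4.79 = 14.97
U = 1/14.97 = 0.066800

0.066800


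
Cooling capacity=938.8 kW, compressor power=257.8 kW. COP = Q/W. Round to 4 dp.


COP = 938.8 / 257.8 = 3.6416

3.6416


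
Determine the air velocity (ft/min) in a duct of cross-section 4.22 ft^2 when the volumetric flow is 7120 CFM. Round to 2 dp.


V = 7120 / 4.22 = 1687.20 ft/min

1687.20 ft/min


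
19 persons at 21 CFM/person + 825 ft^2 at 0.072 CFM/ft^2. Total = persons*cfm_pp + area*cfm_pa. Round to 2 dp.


Total = 19*21 + 825*0.072 = 458.40 CFM

458.40 CFM


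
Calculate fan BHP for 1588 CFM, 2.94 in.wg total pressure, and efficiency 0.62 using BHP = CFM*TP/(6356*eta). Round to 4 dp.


BHP = 1588 * 2.94 / (6356 * 0.62) = 1.1847 hp

1.1847 hp


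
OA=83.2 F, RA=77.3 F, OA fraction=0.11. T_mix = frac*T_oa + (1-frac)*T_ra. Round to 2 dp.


T_mix = 0.11*83.2 + 0.89*77.3 = 77.95 F

77.95 F


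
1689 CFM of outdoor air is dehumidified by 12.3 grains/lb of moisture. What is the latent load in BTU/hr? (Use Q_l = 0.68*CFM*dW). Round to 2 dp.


Q = 0.68 * 1689 * 12.3 = 14126.80 BTU/hr

14126.80 BTU/hr


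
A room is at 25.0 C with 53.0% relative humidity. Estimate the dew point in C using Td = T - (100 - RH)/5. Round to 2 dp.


Td = 25.0 - (100-53.0)/5 = 15.60 C

15.60 C


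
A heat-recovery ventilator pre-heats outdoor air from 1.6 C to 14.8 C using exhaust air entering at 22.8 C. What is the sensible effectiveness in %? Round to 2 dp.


eff = (14.8-1.6)/(22.8-1.6)*100 = 62.26 %

62.26 %


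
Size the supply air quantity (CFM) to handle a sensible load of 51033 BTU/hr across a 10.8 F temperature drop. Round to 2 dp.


CFM = 51033 / (1.08 * 10.8) = 4375.26

4375.26 CFM


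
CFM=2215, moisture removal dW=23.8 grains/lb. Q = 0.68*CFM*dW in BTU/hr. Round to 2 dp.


Q = 0.68 * 2215 * 23.8 = 35847.56 BTU/hr

35847.56 BTU/hr


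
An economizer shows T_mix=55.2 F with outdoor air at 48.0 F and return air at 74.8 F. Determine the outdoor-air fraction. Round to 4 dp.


frac = (55.2 - 74.8) / (48.0 - 74.8) = 0.7313

0.7313


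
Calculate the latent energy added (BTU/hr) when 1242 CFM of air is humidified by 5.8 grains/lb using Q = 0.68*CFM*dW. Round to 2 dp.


Q = 0.68 * 1242 * 5.8 = 4898.45 BTU/hr

4898.45 BTU/hr


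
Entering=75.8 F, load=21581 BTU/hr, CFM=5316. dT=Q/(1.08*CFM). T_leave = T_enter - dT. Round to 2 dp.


dT = 21581/(1.08*5316) = 3.7589
T_leave = 75.8 - 3.7589 = 72.04 F

72.04 F


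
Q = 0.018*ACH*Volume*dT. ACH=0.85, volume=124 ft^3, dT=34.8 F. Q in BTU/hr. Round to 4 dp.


Q = 0.018 * 0.85 * 124 * 34.8 = 66.0226 BTU/hr

66.0226 BTU/hr


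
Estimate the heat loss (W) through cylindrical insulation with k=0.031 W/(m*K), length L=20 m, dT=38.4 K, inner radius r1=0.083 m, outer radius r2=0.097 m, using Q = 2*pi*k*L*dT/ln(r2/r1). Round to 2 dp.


Q = 2*pi*0.031*20*38.4/ln(0.097/0.083) = 959.71 W

959.71 W


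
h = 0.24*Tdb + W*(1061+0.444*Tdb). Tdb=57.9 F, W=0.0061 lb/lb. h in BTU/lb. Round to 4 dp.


h = 0.24*57.9 + 0.0061*(1061+0.444*57.9) = 20.5249 BTU/lb

20.5249 BTU/lb


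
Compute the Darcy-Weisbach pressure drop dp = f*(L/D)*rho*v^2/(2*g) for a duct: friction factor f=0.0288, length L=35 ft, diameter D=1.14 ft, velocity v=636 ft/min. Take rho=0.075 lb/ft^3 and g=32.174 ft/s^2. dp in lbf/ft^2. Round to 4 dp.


v_fps = 636/60 = 10.6 ft/s
dp = 0.0288*(35/1.14)*0.075*10.6^2/(2*32.174) = 0.1158 lbf/ft^2

0.1158 lbf/ft^2


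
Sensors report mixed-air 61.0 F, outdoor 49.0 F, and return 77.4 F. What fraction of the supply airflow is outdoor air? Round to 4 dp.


frac = (61.0 - 77.4) / (49.0 - 77.4) = 0.5775

0.5775


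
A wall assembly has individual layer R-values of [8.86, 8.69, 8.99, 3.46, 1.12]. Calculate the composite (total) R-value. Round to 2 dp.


R_total = 8.86 + 8.69 + 8.99 + 3.46 + 1.12 = 31.12

31.12


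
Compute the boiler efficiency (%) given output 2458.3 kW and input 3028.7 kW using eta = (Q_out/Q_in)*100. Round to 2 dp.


eta = (2458.3/3028.7)*100 = 81.17 %

81.17 %


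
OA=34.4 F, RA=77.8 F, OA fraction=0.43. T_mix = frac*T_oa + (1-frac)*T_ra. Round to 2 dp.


T_mix = 0.43*34.4 + 0.57*77.8 = 59.14 F

59.14 F


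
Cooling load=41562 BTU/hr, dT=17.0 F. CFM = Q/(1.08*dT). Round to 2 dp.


CFM = 41562 / (1.08 * 17.0) = 2263.73

2263.73 CFM


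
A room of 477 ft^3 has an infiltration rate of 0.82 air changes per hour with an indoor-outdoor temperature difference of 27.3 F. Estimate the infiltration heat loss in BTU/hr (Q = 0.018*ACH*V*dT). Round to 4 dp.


Q = 0.018 * 0.82 * 477 * 27.3 = 192.2062 BTU/hr

192.2062 BTU/hr


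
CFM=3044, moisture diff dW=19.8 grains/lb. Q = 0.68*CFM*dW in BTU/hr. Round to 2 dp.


Q = 0.68 * 3044 * 19.8 = 40984.42 BTU/hr

40984.42 BTU/hr


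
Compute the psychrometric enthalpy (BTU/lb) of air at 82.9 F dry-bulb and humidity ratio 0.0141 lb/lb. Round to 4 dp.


h = 0.24*82.9 + 0.0141*(1061+0.444*82.9) = 35.3751 BTU/lb

35.3751 BTU/lb


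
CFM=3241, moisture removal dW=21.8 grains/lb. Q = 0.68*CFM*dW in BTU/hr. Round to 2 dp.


Q = 0.68 * 3241 * 21.8 = 48044.58 BTU/hr

48044.58 BTU/hr


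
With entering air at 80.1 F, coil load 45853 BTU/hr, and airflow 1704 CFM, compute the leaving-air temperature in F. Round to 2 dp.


dT = 45853/(1.08*1704) = 24.9158
T_leave = 80.1 - 24.9158 = 55.18 F

55.18 F


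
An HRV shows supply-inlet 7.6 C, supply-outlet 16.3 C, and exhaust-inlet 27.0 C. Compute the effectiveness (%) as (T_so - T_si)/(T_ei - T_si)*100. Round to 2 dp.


eff = (16.3-7.6)/(27.0-7.6)*100 = 44.85 %

44.85 %


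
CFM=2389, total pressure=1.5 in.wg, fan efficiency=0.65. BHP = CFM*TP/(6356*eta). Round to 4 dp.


BHP = 2389 * 1.5 / (6356 * 0.65) = 0.8674 hp

0.8674 hp


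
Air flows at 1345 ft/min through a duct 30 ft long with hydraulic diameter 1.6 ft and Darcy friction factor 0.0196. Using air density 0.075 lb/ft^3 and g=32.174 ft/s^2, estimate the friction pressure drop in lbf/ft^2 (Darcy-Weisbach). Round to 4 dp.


v_fps = 1345/60 = 22.4167 ft/s
dp = 0.0196*(30/1.6)*0.075*22.4167^2/(2*32.174) = 0.2152 lbf/ft^2

0.2152 lbf/ft^2


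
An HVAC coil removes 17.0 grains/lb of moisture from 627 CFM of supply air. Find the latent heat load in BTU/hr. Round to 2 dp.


Q = 0.68 * 627 * 17.0 = 7248.12 BTU/hr

7248.12 BTU/hr


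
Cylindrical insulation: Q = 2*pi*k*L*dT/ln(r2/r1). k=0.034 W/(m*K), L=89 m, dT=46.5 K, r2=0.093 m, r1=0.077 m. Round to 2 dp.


Q = 2*pi*0.034*89*46.5/ln(0.093/0.077) = 4682.88 W

4682.88 W


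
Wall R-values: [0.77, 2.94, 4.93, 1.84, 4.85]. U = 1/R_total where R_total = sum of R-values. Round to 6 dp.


R_total = 0.77 + 2.94 + 4.93 + 1.84 + 4.85 = 15.33
U = 1/15.33 = 0.065232

0.065232


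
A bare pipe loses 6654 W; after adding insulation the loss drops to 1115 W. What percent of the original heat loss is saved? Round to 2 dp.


Savings = ((6654-1115)/6654)*100 = 83.24 %

83.24 %


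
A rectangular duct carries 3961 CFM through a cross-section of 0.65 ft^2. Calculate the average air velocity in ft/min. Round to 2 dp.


V = 3961 / 0.65 = 6093.85 ft/min

6093.85 ft/min


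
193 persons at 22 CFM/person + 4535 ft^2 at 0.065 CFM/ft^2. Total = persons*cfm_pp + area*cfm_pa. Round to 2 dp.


Total = 193*22 + 4535*0.065 = 4540.78 CFM

4540.78 CFM


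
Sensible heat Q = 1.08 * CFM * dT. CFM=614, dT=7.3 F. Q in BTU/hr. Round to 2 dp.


Q = 1.08 * 614 * 7.3 = 4840.78 BTU/hr

4840.78 BTU/hr


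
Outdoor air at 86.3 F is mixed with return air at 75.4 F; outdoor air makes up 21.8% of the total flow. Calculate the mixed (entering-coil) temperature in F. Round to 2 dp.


T_mix = 75.4 + (21.8/100)*(86.3-75.4) = 77.78 F

77.78 F


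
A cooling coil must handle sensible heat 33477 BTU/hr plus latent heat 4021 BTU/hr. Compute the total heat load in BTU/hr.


Qt = 33477 + 4021 = 37498 BTU/hr

37498 BTU/hr


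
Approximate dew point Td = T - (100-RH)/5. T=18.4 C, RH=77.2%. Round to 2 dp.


Td = 18.4 - (100-77.2)/5 = 13.84 C

13.84 C


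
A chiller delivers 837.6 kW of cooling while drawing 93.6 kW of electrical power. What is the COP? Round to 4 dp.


COP = 837.6 / 93.6 = 8.9487

8.9487


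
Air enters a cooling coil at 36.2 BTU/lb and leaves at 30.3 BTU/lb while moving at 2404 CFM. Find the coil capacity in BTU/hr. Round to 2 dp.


Q = 4.5 * 2404 * (36.2 - 30.3) = 63826.20 BTU/hr

63826.20 BTU/hr


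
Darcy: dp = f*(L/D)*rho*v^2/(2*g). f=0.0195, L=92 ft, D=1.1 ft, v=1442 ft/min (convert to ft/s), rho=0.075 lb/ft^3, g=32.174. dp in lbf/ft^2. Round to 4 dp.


v_fps = 1442/60 = 24.0333 ft/s
dp = 0.0195*(92/1.1)*0.075*24.0333^2/(2*32.174) = 1.0980 lbf/ft^2

1.0980 lbf/ft^2


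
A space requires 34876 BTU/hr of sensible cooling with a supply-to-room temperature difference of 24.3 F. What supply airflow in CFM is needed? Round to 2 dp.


CFM = 34876 / (1.08 * 24.3) = 1328.91

1328.91 CFM


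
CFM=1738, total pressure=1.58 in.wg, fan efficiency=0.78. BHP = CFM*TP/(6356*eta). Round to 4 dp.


BHP = 1738 * 1.58 / (6356 * 0.78) = 0.5539 hp

0.5539 hp


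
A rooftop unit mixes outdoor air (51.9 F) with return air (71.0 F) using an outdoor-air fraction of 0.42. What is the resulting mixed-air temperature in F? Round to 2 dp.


T_mix = 0.42*51.9 + 0.58*71.0 = 62.98 F

62.98 F


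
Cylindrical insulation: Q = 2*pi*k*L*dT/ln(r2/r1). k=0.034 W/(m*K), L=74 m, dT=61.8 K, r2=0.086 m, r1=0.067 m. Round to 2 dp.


Q = 2*pi*0.034*74*61.8/ln(0.086/0.067) = 3913.27 W

3913.27 W


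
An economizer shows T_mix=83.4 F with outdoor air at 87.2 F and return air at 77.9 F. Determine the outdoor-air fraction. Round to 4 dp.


frac = (83.4 - 77.9) / (87.2 - 77.9) = 0.5914

0.5914


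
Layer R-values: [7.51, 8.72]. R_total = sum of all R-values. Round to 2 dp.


R_total = 7.51 + 8.72 = 16.23

16.23


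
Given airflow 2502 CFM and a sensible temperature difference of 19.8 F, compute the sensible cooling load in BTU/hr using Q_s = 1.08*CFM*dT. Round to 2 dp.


Q = 1.08 * 2502 * 19.8 = 53502.77 BTU/hr

53502.77 BTU/hr


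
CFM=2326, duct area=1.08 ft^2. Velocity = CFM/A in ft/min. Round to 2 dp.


V = 2326 / 1.08 = 2153.70 ft/min

2153.70 ft/min


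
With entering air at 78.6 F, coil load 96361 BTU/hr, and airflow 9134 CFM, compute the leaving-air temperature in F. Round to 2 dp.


dT = 96361/(1.08*9134) = 9.7682
T_leave = 78.6 - 9.7682 = 68.83 F

68.83 F


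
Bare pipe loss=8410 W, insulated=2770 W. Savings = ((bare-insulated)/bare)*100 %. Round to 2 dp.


Savings = ((8410-2770)/8410)*100 = 67.06 %

67.06 %


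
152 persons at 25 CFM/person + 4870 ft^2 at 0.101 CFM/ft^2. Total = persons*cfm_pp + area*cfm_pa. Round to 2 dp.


Total = 152*25 + 4870*0.101 = 4291.87 CFM

4291.87 CFM


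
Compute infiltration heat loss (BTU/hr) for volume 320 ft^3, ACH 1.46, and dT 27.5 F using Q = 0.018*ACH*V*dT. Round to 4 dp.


Q = 0.018 * 1.46 * 320 * 27.5 = 231.2640 BTU/hr

231.2640 BTU/hr


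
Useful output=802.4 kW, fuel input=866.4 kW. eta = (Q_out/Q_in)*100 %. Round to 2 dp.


eta = (802.4/866.4)*100 = 92.61 %

92.61 %


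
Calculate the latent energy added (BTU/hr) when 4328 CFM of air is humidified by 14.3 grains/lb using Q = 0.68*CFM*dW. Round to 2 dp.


Q = 0.68 * 4328 * 14.3 = 42085.47 BTU/hr

42085.47 BTU/hr


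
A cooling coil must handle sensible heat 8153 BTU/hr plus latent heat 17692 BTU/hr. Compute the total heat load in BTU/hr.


Qt = 8153 + 17692 = 25845 BTU/hr

25845 BTU/hr


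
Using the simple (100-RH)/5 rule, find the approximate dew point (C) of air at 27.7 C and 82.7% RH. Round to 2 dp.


Td = 27.7 - (100-82.7)/5 = 24.24 C

24.24 C


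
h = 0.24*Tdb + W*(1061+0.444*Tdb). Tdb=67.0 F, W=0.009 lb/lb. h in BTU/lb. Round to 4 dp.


h = 0.24*67.0 + 0.009*(1061+0.444*67.0) = 25.8967 BTU/lb

25.8967 BTU/lb


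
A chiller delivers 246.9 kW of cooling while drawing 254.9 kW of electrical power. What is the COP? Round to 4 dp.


COP = 246.9 / 254.9 = 0.9686

0.9686


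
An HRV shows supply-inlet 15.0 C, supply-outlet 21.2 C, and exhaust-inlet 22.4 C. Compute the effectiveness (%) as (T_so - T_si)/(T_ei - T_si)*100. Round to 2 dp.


eff = (21.2-15.0)/(22.4-15.0)*100 = 83.78 %

83.78 %


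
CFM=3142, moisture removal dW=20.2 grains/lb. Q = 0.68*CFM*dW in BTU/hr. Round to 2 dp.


Q = 0.68 * 3142 * 20.2 = 43158.51 BTU/hr

43158.51 BTU/hr


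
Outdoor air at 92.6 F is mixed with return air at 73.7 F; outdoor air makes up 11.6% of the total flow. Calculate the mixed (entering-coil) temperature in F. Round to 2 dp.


T_mix = 73.7 + (11.6/100)*(92.6-73.7) = 75.89 F

75.89 F


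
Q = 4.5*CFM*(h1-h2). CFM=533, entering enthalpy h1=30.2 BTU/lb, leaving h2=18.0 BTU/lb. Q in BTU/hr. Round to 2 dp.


Q = 4.5 * 533 * (30.2 - 18.0) = 29261.70 BTU/hr

29261.70 BTU/hr


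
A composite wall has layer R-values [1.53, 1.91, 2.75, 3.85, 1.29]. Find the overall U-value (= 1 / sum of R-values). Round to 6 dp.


R_total = 1.53 + 1.91 + 2.75 + 3.85 + 1.29 = 11.33
U = 1/11.33 = 0.088261

0.088261


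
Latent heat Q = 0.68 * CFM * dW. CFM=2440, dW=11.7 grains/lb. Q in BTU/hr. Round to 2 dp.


Q = 0.68 * 2440 * 11.7 = 19412.64 BTU/hr

19412.64 BTU/hr


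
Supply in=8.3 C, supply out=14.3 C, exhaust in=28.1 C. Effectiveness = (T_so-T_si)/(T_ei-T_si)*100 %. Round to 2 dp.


eff = (14.3-8.3)/(28.1-8.3)*100 = 30.30 %

30.30 %


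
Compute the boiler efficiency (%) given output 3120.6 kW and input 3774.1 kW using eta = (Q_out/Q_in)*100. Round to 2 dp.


eta = (3120.6/3774.1)*100 = 82.68 %

82.68 %


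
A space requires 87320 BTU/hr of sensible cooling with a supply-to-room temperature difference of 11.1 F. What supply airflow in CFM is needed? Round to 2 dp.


CFM = 87320 / (1.08 * 11.1) = 7283.95

7283.95 CFM


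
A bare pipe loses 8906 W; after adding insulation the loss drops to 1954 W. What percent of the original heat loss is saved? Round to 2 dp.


Savings = ((8906-1954)/8906)*100 = 78.06 %

78.06 %


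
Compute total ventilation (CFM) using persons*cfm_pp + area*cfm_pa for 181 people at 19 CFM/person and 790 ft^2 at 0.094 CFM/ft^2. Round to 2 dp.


Total = 181*19 + 790*0.094 = 3513.26 CFM

3513.26 CFM


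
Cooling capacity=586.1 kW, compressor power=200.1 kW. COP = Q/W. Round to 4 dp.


COP = 586.1 / 200.1 = 2.9290

2.9290


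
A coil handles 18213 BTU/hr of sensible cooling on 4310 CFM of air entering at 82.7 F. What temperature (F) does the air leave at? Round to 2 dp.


dT = 18213/(1.08*4310) = 3.9127
T_leave = 82.7 - 3.9127 = 78.79 F

78.79 F


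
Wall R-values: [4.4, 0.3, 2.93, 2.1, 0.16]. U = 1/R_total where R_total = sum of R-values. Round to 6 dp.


R_total = 4.4 + 0.3 + 2.93 + 2.1 + 0.16 = 9.89
U = 1/9.89 = 0.101112

0.101112


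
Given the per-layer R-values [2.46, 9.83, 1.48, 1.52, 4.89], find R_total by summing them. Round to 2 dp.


R_total = 2.46 + 9.83 + 1.48 + 1.52 + 4.89 = 20.18

20.18


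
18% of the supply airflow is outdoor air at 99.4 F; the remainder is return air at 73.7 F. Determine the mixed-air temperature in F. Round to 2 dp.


T_mix = 0.18*99.4 + 0.82*73.7 = 78.33 F

78.33 F


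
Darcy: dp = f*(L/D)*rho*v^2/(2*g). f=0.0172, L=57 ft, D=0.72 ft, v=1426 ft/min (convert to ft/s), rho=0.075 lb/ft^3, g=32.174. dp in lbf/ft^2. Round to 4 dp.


v_fps = 1426/60 = 23.7667 ft/s
dp = 0.0172*(57/0.72)*0.075*23.7667^2/(2*32.174) = 0.8965 lbf/ft^2

0.8965 lbf/ft^2


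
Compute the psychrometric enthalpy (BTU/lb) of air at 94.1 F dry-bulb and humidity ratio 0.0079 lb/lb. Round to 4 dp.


h = 0.24*94.1 + 0.0079*(1061+0.444*94.1) = 31.2960 BTU/lb

31.2960 BTU/lb


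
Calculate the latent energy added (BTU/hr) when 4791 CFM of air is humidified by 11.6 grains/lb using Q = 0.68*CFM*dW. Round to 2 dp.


Q = 0.68 * 4791 * 11.6 = 37791.41 BTU/hr

37791.41 BTU/hr


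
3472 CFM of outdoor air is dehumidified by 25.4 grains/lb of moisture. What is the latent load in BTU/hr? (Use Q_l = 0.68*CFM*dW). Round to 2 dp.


Q = 0.68 * 3472 * 25.4 = 59968.38 BTU/hr

59968.38 BTU/hr


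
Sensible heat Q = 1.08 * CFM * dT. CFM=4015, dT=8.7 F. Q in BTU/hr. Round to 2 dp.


Q = 1.08 * 4015 * 8.7 = 37724.94 BTU/hr

37724.94 BTU/hr


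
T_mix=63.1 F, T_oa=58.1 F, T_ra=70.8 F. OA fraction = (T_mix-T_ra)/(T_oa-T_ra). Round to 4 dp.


frac = (63.1 - 70.8) / (58.1 - 70.8) = 0.6063

0.6063


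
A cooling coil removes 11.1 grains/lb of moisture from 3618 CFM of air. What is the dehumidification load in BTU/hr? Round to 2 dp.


Q = 0.68 * 3618 * 11.1 = 27308.66 BTU/hr

27308.66 BTU/hr


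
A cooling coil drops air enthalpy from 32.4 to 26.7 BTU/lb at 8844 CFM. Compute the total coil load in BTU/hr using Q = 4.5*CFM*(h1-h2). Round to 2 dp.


Q = 4.5 * 8844 * (32.4 - 26.7) = 226848.60 BTU/hr

226848.60 BTU/hr


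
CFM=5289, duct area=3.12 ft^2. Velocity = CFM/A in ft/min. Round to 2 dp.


V = 5289 / 3.12 = 1695.19 ft/min

1695.19 ft/min


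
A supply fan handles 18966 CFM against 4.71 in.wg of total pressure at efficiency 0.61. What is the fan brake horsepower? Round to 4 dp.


BHP = 18966 * 4.71 / (6356 * 0.61) = 23.0400 hp

23.0400 hp


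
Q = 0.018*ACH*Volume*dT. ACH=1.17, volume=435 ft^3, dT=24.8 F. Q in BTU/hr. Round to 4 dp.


Q = 0.018 * 1.17 * 435 * 24.8 = 227.1953 BTU/hr

227.1953 BTU/hr


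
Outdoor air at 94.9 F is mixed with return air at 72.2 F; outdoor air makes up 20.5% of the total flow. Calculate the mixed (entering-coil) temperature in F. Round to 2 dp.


T_mix = 72.2 + (20.5/100)*(94.9-72.2) = 76.85 F

76.85 F


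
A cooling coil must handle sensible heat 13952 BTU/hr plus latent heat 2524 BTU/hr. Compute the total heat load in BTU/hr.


Qt = 13952 + 2524 = 16476 BTU/hr

16476 BTU/hr


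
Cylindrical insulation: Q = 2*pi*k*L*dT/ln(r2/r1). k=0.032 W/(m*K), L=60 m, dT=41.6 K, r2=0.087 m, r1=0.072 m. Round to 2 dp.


Q = 2*pi*0.032*60*41.6/ln(0.087/0.072) = 2651.90 W

2651.90 W


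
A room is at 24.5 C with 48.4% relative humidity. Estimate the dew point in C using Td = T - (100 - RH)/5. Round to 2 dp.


Td = 24.5 - (100-48.4)/5 = 14.18 C

14.18 C


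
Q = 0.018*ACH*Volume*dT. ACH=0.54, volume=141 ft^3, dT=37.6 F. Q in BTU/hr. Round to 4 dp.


Q = 0.018 * 0.54 * 141 * 37.6 = 51.5316 BTU/hr

51.5316 BTU/hr


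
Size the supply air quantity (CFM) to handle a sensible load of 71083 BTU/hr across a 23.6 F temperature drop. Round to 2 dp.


CFM = 71083 / (1.08 * 23.6) = 2788.88

2788.88 CFM


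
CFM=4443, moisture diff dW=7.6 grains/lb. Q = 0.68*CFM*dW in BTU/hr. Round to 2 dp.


Q = 0.68 * 4443 * 7.6 = 22961.42 BTU/hr

22961.42 BTU/hr


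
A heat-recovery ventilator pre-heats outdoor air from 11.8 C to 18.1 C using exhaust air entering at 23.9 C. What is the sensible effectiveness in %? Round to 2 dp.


eff = (18.1-11.8)/(23.9-11.8)*100 = 52.07 %

52.07 %


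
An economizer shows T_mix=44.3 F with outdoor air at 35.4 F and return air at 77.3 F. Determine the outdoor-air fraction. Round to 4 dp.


frac = (44.3 - 77.3) / (35.4 - 77.3) = 0.7876

0.7876


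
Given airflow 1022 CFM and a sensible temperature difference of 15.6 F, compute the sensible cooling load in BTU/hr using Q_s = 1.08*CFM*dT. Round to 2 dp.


Q = 1.08 * 1022 * 15.6 = 17218.66 BTU/hr

17218.66 BTU/hr


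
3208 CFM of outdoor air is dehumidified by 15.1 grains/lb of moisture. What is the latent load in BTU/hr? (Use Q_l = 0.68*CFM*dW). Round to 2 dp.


Q = 0.68 * 3208 * 15.1 = 32939.74 BTU/hr

32939.74 BTU/hr


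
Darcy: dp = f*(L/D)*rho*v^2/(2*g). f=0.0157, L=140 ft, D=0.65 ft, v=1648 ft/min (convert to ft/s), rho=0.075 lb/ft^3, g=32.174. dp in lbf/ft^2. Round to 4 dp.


v_fps = 1648/60 = 27.4667 ft/s
dp = 0.0157*(140/0.65)*0.075*27.4667^2/(2*32.174) = 2.9734 lbf/ft^2

2.9734 lbf/ft^2


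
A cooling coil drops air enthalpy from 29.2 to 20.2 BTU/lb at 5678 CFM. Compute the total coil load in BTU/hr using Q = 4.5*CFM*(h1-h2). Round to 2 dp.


Q = 4.5 * 5678 * (29.2 - 20.2) = 229959.00 BTU/hr

229959.00 BTU/hr


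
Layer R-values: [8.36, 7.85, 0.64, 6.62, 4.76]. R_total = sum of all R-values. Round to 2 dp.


R_total = 8.36 + 7.85 + 0.64 + 6.62 + 4.76 = 28.23

28.23


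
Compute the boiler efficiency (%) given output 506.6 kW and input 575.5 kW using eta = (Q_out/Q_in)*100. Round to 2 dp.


eta = (506.6/575.5)*100 = 88.03 %

88.03 %


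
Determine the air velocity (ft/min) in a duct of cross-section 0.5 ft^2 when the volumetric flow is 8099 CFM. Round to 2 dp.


V = 8099 / 0.5 = 16198.00 ft/min

16198.00 ft/min


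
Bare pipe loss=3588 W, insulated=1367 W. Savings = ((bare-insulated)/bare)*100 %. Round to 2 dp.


Savings = ((3588-1367)/3588)*100 = 61.90 %

61.90 %


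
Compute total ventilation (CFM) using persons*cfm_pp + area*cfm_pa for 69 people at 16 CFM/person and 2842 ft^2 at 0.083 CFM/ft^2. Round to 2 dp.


Total = 69*16 + 2842*0.083 = 1339.89 CFM

1339.89 CFM


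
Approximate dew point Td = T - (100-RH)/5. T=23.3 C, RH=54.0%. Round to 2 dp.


Td = 23.3 - (100-54.0)/5 = 14.10 C

14.10 C


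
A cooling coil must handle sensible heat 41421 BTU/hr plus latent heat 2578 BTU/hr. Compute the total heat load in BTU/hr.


Qt = 41421 + 2578 = 43999 BTU/hr

43999 BTU/hr


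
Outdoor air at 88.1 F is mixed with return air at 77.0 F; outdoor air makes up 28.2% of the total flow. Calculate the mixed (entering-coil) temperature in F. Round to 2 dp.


T_mix = 77.0 + (28.2/100)*(88.1-77.0) = 80.13 F

80.13 F


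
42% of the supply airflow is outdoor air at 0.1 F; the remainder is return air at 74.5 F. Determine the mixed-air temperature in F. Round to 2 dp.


T_mix = 0.42*0.1 + 0.58*74.5 = 43.25 F

43.25 F


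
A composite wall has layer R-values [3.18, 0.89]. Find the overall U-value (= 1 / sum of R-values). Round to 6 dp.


R_total = 3.18 + 0.89 = 4.07
U = 1/4.07 = 0.245700

0.245700


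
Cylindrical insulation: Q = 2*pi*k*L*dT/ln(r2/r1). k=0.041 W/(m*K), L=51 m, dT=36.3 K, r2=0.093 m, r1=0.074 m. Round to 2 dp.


Q = 2*pi*0.041*51*36.3/ln(0.093/0.074) = 2086.84 W

2086.84 W


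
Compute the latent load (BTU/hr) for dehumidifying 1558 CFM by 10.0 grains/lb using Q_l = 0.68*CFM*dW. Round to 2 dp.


Q = 0.68 * 1558 * 10.0 = 10594.40 BTU/hr

10594.40 BTU/hr


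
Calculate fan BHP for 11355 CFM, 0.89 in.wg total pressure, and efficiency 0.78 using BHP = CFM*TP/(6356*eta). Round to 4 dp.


BHP = 11355 * 0.89 / (6356 * 0.78) = 2.0384 hp

2.0384 hp


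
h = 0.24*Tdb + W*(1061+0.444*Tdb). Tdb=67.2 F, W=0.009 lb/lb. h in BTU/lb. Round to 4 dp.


h = 0.24*67.2 + 0.009*(1061+0.444*67.2) = 25.9455 BTU/lb

25.9455 BTU/lb


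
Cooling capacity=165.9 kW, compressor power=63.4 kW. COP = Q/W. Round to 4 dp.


COP = 165.9 / 63.4 = 2.6167

2.6167


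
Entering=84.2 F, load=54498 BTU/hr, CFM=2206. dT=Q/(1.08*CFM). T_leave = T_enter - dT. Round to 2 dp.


dT = 54498/(1.08*2206) = 22.8745
T_leave = 84.2 - 22.8745 = 61.33 F

61.33 F


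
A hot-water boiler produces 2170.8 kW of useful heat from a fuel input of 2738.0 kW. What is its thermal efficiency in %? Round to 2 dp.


eta = (2170.8/2738.0)*100 = 79.28 %

79.28 %


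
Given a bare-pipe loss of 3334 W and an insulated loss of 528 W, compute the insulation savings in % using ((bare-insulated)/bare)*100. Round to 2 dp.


Savings = ((3334-528)/3334)*100 = 84.16 %

84.16 %


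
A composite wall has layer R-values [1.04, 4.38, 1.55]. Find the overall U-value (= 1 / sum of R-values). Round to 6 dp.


R_total = 1.04 + 4.38 + 1.55 = 6.97
U = 1/6.97 = 0.143472

0.143472


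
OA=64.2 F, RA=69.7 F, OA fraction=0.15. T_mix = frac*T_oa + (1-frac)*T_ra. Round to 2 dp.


T_mix = 0.15*64.2 + 0.85*69.7 = 68.88 F

68.88 F


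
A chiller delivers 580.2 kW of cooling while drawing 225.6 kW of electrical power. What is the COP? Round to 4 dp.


COP = 580.2 / 225.6 = 2.5718

2.5718


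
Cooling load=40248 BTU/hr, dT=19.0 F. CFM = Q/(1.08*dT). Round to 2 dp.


CFM = 40248 / (1.08 * 19.0) = 1961.40

1961.40 CFM


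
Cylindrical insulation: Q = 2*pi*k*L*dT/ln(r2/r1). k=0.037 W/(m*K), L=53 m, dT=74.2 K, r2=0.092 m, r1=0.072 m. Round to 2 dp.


Q = 2*pi*0.037*53*74.2/ln(0.092/0.072) = 3729.74 W

3729.74 W


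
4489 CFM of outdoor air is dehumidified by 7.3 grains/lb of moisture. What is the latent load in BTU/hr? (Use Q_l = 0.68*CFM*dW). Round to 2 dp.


Q = 0.68 * 4489 * 7.3 = 22283.40 BTU/hr

22283.40 BTU/hr


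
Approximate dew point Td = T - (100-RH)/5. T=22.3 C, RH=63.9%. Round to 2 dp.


Td = 22.3 - (100-63.9)/5 = 15.08 C

15.08 C


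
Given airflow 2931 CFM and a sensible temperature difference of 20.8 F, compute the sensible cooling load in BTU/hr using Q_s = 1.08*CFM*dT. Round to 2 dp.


Q = 1.08 * 2931 * 20.8 = 65841.98 BTU/hr

65841.98 BTU/hr


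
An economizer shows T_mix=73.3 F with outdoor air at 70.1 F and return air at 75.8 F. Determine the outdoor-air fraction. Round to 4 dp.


frac = (73.3 - 75.8) / (70.1 - 75.8) = 0.4386

0.4386


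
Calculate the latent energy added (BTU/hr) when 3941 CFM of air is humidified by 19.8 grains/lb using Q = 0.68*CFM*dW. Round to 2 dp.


Q = 0.68 * 3941 * 19.8 = 53061.62 BTU/hr

53061.62 BTU/hr


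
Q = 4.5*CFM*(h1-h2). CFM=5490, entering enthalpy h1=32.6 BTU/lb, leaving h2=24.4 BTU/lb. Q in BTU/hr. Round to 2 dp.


Q = 4.5 * 5490 * (32.6 - 24.4) = 202581.00 BTU/hr

202581.00 BTU/hr


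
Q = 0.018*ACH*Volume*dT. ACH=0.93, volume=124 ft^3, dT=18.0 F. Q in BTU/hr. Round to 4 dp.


Q = 0.018 * 0.93 * 124 * 18.0 = 37.3637 BTU/hr

37.3637 BTU/hr


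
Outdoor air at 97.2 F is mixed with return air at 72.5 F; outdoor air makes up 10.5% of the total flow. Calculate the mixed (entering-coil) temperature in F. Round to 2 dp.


T_mix = 72.5 + (10.5/100)*(97.2-72.5) = 75.09 F

75.09 F


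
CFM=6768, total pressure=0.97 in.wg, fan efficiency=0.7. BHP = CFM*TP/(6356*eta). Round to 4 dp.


BHP = 6768 * 0.97 / (6356 * 0.7) = 1.4755 hp

1.4755 hp


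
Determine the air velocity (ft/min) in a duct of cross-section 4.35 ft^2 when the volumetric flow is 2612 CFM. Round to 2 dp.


V = 2612 / 4.35 = 600.46 ft/min

600.46 ft/min


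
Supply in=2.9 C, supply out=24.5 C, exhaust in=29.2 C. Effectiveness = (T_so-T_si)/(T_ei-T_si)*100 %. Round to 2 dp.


eff = (24.5-2.9)/(29.2-2.9)*100 = 82.13 %

82.13 %


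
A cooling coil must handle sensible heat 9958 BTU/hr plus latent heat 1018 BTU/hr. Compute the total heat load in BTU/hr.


Qt = 9958 + 1018 = 10976 BTU/hr

10976 BTU/hr


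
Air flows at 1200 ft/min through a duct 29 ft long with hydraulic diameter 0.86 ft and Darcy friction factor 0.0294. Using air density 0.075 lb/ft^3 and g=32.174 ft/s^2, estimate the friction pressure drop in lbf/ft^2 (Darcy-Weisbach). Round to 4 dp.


v_fps = 1200/60 = 20.0 ft/s
dp = 0.0294*(29/0.86)*0.075*20.0^2/(2*32.174) = 0.4622 lbf/ft^2

0.4622 lbf/ft^2


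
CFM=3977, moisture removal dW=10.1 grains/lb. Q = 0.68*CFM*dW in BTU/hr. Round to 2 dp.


Q = 0.68 * 3977 * 10.1 = 27314.04 BTU/hr

27314.04 BTU/hr


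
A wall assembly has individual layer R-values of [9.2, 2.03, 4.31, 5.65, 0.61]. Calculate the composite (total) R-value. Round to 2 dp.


R_total = 9.2 + 2.03 + 4.31 + 5.65 + 0.61 = 21.80

21.80


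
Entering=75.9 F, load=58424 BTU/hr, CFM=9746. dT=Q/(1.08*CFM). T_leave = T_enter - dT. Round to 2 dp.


dT = 58424/(1.08*9746) = 5.5506
T_leave = 75.9 - 5.5506 = 70.35 F

70.35 F


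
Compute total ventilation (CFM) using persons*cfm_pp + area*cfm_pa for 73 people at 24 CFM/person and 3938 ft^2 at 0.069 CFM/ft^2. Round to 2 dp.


Total = 73*24 + 3938*0.069 = 2023.72 CFM

2023.72 CFM
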